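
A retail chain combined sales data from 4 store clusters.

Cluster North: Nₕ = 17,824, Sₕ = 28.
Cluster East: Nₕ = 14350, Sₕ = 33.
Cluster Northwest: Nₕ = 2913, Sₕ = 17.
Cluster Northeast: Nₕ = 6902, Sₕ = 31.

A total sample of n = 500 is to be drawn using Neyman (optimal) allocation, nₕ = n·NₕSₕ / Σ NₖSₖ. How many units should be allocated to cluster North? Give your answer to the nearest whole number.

202

North: NₕSₕ = 17824·28 = 499072
East: NₕSₕ = 14350·33 = 473550
Northwest: NₕSₕ = 2913·17 = 49521
Northeast: NₕSₕ = 6902·31 = 213962
Σ NₕSₕ = 1236105.
n_North = 500·499072/1236105 = 201.873... → 202.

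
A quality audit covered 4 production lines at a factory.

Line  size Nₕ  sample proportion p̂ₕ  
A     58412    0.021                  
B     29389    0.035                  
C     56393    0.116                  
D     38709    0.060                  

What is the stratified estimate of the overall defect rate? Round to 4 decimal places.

Wₕ = Nₕ/N with N = 182903: 0.3194, 0.1607, 0.3083, 0.2116.
p̂_st = 0.3194·0.021 + 0.1607·0.035 + 0.3083·0.116 + 0.2116·0.060 ≈ 0.060794... → 0.0608.

0.0608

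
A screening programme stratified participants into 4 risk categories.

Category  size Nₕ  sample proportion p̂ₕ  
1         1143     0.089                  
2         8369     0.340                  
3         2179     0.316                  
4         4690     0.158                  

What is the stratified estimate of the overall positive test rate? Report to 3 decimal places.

Wₕ = Nₕ/N with N = 16381: 0.0698, 0.5109, 0.1330, 0.2863.
p̂_st = 0.0698·0.089 + 0.5109·0.340 + 0.1330·0.316 + 0.2863·0.158 ≈ 0.26719... → 0.267.

0.267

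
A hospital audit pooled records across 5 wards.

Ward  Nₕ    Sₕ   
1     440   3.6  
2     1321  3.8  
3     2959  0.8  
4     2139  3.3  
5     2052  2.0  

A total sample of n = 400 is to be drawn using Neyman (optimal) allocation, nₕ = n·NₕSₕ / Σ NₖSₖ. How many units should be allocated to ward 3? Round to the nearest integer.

47

Σ NₕSₕ = 440·3.6 + 1321·3.8 + 2959·0.8 + 2139·3.3 + 2052·2.0 = 20133.7.
Share for 3: 2367.2/20133.7 = 0.11757.
n_3 = 400 × 0.11757 = 47.030... → 47.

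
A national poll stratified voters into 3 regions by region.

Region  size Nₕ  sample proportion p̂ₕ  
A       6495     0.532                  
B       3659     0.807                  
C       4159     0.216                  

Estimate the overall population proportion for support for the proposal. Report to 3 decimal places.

0.510

Wₕ = Nₕ/N with N = 14313: 0.4538, 0.2556, 0.2906.
p̂_st = 0.4538·0.532 + 0.2556·0.807 + 0.2906·0.216 ≈ 0.51048... → 0.510.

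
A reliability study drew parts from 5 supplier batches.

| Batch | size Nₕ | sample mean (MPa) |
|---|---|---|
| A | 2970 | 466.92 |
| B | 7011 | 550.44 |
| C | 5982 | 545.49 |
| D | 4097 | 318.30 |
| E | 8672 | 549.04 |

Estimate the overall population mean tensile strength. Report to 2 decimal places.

507.25

x̄_st = (Σ Nₕx̄ₕ) / (Σ Nₕ) = (2970·466.92 + 7011·550.44 + 5982·545.49 + 4097·318.30 + 8672·549.04) / 28732
= 14574358.4 / 28732 = 507.2518... → 507.25.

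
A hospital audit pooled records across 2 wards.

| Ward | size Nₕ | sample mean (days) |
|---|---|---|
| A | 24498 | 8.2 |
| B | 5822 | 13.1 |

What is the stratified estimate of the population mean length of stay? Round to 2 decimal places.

x̄_st = (Σ Nₕx̄ₕ) / (Σ Nₕ) = (24498·8.2 + 5822·13.1) / 30320
= 277151.8 / 30320 = 9.1409... → 9.14.

9.14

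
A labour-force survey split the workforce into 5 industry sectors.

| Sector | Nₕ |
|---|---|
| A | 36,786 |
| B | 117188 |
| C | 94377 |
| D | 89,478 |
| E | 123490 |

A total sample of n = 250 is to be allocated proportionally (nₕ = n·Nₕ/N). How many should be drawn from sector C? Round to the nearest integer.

Share of sector C = 94377/461319 = 0.20458.
Allocate 250 × 0.20458 = 51.145... → 51.

51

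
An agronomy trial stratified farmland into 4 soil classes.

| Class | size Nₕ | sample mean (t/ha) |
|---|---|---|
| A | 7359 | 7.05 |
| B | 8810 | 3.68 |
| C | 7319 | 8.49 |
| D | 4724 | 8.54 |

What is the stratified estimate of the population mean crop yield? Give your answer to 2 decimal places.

x̄_st = (Σ Nₕx̄ₕ) / (Σ Nₕ) = (7359·7.05 + 8810·3.68 + 7319·8.49 + 4724·8.54) / 28212
= 186783.02 / 28212 = 6.6207... → 6.62.

6.62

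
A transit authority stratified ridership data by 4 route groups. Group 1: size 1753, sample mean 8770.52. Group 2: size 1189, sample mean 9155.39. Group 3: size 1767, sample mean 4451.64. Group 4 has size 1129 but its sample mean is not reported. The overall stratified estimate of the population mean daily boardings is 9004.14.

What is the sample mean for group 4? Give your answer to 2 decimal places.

16332.72

N = 1753 + 1189 + 1767 + 1129 = 5838.
Overall total = μ·N = 9004.14·5838 = 52566169.32.
Subtract the known strata: 1753·8770.52 + 1189·9155.39 + 1767·4451.64 = 34126528.15.
Remaining total for group 4: 52566169.32 − 34126528.15 = 18439641.17.
Divide by its size: 18439641.17 / 1129 = 16332.7203... → 16332.72.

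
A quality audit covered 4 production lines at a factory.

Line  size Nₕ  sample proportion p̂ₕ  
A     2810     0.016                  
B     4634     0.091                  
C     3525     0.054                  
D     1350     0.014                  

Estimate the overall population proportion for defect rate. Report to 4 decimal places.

0.0549

Wₕ = Nₕ/N with N = 12319: 0.2281, 0.3762, 0.2861, 0.1096.
p̂_st = 0.2281·0.016 + 0.3762·0.091 + 0.2861·0.054 + 0.1096·0.014 ≈ 0.054867... → 0.0549.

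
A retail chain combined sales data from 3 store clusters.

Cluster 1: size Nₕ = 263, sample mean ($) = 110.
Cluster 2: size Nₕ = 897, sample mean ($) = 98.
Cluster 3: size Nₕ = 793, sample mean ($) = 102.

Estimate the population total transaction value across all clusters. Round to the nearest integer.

Estimate total by summing Nₕ·x̄ₕ over strata.
263·110 + 897·98 + 793·102 = 28930 + 87906 + 80886 = 197722.

197722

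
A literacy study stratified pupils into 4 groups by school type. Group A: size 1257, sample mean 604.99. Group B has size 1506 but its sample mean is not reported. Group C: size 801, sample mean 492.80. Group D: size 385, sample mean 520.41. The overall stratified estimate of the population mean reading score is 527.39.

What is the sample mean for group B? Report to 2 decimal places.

Σ Nₕx̄ₕ = N·μ, so 1506·x̄_B = 3949·527.39 − (1257·604.99 + 801·492.80 + 385·520.41).
= 2082663.11 − 1355563.08 = 727100.03.
x̄_B = 727100.03 / 1506 = 482.8021... → 482.80.

482.80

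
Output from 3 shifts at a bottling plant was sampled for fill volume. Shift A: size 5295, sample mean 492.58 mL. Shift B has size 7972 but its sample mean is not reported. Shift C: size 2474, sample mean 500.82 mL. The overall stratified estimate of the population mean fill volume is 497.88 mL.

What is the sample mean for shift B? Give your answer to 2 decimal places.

500.49

Σ Nₕx̄ₕ = N·μ, so 7972·x̄_B = 15741·497.88 − (5295·492.58 + 2474·500.82).
= 7837129.08 − 3847239.78 = 3989889.3.
x̄_B = 3989889.3 / 7972 = 500.4879... → 500.49.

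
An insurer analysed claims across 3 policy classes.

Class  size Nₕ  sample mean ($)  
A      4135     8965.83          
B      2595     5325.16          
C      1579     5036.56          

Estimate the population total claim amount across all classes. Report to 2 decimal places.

A: 4135·8965.83 = 37073707.05
B: 2595·5325.16 = 13818790.2
C: 1579·5036.56 = 7952728.24
τ̂ = Σ Nₕx̄ₕ = 58845225.49.

58845225.49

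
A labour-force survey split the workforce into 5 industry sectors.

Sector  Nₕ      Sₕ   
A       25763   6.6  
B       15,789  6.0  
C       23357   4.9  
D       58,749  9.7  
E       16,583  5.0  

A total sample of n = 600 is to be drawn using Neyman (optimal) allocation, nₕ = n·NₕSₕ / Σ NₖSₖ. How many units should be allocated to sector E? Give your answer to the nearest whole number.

48

A: NₕSₕ = 25763·6.6 = 170035.8
B: NₕSₕ = 15789·6.0 = 94734
C: NₕSₕ = 23357·4.9 = 114449.3
D: NₕSₕ = 58749·9.7 = 569865.3
E: NₕSₕ = 16583·5.0 = 82915
Σ NₕSₕ = 1031999.4.
n_E = 600·82915/1031999.4 = 48.206... → 48.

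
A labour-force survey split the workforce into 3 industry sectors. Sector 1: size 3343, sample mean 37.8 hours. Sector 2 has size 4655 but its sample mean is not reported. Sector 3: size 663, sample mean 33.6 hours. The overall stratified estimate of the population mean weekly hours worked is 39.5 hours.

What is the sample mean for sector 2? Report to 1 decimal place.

N = 3343 + 4655 + 663 = 8661.
Overall total = μ·N = 39.5·8661 = 342109.5.
Subtract the known strata: 3343·37.8 + 663·33.6 = 148642.2.
Remaining total for sector 2: 342109.5 − 148642.2 = 193467.3.
Divide by its size: 193467.3 / 4655 = 41.561... → 41.6.

41.6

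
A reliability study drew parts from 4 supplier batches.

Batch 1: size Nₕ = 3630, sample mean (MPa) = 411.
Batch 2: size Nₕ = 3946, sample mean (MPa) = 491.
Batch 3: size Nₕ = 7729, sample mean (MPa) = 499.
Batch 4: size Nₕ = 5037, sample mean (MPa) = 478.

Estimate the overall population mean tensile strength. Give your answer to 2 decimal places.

x̄_st = (Σ Nₕx̄ₕ) / (Σ Nₕ) = (3630·411 + 3946·491 + 7729·499 + 5037·478) / 20342
= 9693873 / 20342 = 476.5447... → 476.54.

476.54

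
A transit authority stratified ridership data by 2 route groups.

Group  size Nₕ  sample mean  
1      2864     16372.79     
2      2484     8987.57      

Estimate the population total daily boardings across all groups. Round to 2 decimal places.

69216794.44

1: 2864·16372.79 = 46891670.56
2: 2484·8987.57 = 22325123.88
τ̂ = Σ Nₕx̄ₕ = 69216794.44.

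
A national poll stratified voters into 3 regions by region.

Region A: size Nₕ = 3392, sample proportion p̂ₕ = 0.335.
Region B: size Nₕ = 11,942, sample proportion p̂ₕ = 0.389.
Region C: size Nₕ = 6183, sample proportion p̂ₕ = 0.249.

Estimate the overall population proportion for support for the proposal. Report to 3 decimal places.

N = 3392 + 11942 + 6183 = 21517.
Overall proportion = Σ (Nₕ/N)·p̂ₕ.
Σ Nₕp̂ₕ = 1136.32 + 4645.438 + 1539.567 = 7321.325.
7321.325 / 21517 = 0.34026... → 0.340.

0.340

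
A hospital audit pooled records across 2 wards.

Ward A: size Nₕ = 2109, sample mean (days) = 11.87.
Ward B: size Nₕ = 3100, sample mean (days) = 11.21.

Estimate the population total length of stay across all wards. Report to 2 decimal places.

Population total = Σ Nₕ·x̄ₕ (each stratum's size times its mean).
2109·11.87 + 3100·11.21 = 25033.83 + 34751 = 59784.83.

59784.83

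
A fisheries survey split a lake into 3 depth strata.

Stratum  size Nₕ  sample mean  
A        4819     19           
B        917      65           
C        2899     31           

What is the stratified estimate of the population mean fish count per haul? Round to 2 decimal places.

N = 4819 + 917 + 2899 = 8635.
Overall mean = Σ (Nₕ/N)·x̄ₕ — weight by population share, not a simple average.
Σ Nₕx̄ₕ = 4819·19 + 917·65 + 2899·31 = 91561 + 59605 + 89869 = 241035.
Divide by N: 241035 / 8635 = 27.9137... → 27.91.

27.91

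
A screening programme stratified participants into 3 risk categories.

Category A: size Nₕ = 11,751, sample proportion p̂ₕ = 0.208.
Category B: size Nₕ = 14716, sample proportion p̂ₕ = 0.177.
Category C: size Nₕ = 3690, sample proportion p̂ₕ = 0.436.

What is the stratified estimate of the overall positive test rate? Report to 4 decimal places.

N = 11751 + 14716 + 3690 = 30157.
Overall proportion = Σ (Nₕ/N)·p̂ₕ.
Σ Nₕp̂ₕ = 2444.208 + 2604.732 + 1608.84 = 6657.78.
6657.78 / 30157 = 0.220771... → 0.2208.

0.2208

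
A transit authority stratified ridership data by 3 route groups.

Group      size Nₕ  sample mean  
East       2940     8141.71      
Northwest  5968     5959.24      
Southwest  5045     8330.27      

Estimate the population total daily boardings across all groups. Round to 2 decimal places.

101527583.87

Estimate total by summing Nₕ·x̄ₕ over strata.
2940·8141.71 + 5968·5959.24 + 5045·8330.27 = 23936627.4 + 35564744.32 + 42026212.15 = 101527583.87.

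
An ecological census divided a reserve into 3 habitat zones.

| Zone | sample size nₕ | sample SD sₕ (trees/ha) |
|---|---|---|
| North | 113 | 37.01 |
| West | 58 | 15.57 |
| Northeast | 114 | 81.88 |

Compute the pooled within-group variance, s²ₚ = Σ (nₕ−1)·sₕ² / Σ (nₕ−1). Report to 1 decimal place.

North: (113−1)·37.01² = 112·1369.7401 = 153410.8912
West: (58−1)·15.57² = 57·242.4249 = 13818.2193
Northeast: (114−1)·81.88² = 113·6704.3344 = 757589.7872
Numerator = 924818.8977; denominator = Σ(nₕ−1) = 282.
s²ₚ = 924818.8977/282 = 3279.500... → 3279.5.

3279.5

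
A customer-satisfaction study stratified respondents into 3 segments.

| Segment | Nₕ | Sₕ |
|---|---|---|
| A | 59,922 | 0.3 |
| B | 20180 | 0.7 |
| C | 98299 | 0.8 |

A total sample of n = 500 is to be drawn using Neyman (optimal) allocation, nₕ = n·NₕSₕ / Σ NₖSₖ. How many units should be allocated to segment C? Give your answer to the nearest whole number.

Σ NₕSₕ = 59922·0.3 + 20180·0.7 + 98299·0.8 = 110741.8.
Share for C: 78639.2/110741.8 = 0.71011.
n_C = 500 × 0.71011 = 355.057... → 355.

355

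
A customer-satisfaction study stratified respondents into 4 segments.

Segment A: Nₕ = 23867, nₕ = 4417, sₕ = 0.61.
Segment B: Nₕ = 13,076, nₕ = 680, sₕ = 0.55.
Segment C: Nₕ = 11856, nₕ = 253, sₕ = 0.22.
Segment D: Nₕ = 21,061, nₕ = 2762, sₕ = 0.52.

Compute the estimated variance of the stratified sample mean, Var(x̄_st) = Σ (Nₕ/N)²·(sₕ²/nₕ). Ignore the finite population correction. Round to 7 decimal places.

N = 69860. Term for each stratum: Wₕ²sₕ²/nₕ.
Var(x̄_st) = 0.0000098327 + 0.0000155851 + 0.0000055099 + 0.0000088978 = 0.0000398255 → 0.0000398.

0.0000398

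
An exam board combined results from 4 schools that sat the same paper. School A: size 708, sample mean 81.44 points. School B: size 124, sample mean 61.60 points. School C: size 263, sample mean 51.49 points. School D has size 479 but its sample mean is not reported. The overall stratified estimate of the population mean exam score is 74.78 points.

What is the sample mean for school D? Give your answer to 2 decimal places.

81.14

Σ Nₕx̄ₕ = N·μ, so 479·x̄_D = 1574·74.78 − (708·81.44 + 124·61.60 + 263·51.49).
= 117703.72 − 78839.79 = 38863.93.
x̄_D = 38863.93 / 479 = 81.1356... → 81.14.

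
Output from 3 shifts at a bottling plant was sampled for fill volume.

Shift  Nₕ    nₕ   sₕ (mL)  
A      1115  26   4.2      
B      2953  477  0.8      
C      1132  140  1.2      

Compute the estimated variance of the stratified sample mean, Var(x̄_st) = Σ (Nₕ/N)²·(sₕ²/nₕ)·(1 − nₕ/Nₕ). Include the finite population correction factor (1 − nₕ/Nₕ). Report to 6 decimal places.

0.031256

N = 5200; Wₕ = Nₕ/N.
shift A: (1115/5200)²·4.2²/26·(1 − 26/1115) = 0.030466411
shift B: (2953/5200)²·0.8²/477·(1 − 477/2953) = 0.000362801
shift C: (1132/5200)²·1.2²/140·(1 − 140/1132) = 0.000427155
Sum = 0.031256368 → 0.031256.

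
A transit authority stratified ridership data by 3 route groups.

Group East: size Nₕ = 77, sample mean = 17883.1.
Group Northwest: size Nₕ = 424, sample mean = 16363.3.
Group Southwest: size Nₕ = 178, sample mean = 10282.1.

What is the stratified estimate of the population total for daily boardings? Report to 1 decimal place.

Population total = Σ Nₕ·x̄ₕ (each stratum's size times its mean).
77·17883.1 + 424·16363.3 + 178·10282.1 = 1376998.7 + 6938039.2 + 1830213.8 = 10145251.7.

10145251.7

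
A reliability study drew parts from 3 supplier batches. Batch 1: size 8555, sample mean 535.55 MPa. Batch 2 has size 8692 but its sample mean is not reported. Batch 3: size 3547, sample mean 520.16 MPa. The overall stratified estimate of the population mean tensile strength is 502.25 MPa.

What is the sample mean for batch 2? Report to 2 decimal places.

N = 8555 + 8692 + 3547 = 20794.
Overall total = μ·N = 502.25·20794 = 10443786.5.
Subtract the known strata: 8555·535.55 + 3547·520.16 = 6426637.77.
Remaining total for batch 2: 10443786.5 − 6426637.77 = 4017148.73.
Divide by its size: 4017148.73 / 8692 = 462.1662... → 462.17.

462.17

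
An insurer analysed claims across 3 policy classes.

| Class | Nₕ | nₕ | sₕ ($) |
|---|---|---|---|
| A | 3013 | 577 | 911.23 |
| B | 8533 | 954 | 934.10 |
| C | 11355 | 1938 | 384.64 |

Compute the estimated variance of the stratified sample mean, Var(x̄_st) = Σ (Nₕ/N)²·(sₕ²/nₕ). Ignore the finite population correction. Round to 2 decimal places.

170.66

N = 22901; Wₕ = Nₕ/N.
class A: (3013/22901)²·911.23²/577 = 24.90976
class B: (8533/22901)²·934.10²/954 = 126.97931
class C: (11355/22901)²·384.64²/1938 = 18.76811
Sum = 170.65718 → 170.66.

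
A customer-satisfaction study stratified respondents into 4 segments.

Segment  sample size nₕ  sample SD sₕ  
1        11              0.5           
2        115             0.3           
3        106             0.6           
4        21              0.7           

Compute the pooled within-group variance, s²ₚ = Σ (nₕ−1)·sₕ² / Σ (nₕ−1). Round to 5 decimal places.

0.24241

1: (11−1)·0.5² = 10·0.25 = 2.5
2: (115−1)·0.3² = 114·0.09 = 10.26
3: (106−1)·0.6² = 105·0.36 = 37.8
4: (21−1)·0.7² = 20·0.49 = 9.8
Numerator = 60.36; denominator = Σ(nₕ−1) = 249.
s²ₚ = 60.36/249 = 0.2424096... → 0.24241.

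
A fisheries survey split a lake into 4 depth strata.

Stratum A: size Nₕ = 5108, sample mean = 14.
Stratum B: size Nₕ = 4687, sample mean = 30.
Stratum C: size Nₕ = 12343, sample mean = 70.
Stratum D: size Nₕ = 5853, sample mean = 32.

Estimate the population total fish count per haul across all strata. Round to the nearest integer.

1263428

A: 5108·14 = 71512
B: 4687·30 = 140610
C: 12343·70 = 864010
D: 5853·32 = 187296
τ̂ = Σ Nₕx̄ₕ = 1263428.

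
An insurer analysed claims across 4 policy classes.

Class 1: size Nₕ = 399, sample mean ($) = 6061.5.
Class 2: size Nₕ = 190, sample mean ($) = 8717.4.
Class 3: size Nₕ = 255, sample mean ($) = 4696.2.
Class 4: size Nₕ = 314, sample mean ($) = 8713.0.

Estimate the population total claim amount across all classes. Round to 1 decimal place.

1: 399·6061.5 = 2418538.5
2: 190·8717.4 = 1656306
3: 255·4696.2 = 1197531
4: 314·8713.0 = 2735882
τ̂ = Σ Nₕx̄ₕ = 8008257.5.

8008257.5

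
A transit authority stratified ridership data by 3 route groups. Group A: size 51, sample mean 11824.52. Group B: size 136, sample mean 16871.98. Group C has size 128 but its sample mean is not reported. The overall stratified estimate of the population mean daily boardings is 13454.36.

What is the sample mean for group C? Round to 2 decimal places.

10472.53

Σ Nₕx̄ₕ = N·μ, so 128·x̄_C = 315·13454.36 − (51·11824.52 + 136·16871.98).
= 4238123.4 − 2897639.8 = 1340483.6.
x̄_C = 1340483.6 / 128 = 10472.5281... → 10472.53.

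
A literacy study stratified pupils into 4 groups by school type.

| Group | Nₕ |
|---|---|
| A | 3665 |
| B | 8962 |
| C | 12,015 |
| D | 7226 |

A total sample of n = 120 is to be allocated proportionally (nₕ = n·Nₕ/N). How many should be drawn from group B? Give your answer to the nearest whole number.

Share of group B = 8962/31868 = 0.28122.
Allocate 120 × 0.28122 = 33.747... → 34.

34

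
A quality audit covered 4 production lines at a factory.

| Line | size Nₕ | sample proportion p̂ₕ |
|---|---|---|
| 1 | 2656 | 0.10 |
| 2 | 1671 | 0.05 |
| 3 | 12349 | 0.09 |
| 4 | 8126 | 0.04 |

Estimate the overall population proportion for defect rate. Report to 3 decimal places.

Wₕ = Nₕ/N with N = 24802: 0.1071, 0.0674, 0.4979, 0.3276.
p̂_st = 0.1071·0.10 + 0.0674·0.05 + 0.4979·0.09 + 0.3276·0.04 ≈ 0.07199... → 0.072.

0.072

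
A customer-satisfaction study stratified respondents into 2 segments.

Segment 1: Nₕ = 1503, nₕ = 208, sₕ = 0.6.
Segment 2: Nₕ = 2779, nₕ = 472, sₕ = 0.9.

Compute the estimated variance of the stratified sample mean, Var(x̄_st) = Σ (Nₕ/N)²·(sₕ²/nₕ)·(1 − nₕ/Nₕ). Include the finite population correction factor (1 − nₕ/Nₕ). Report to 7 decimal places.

N = 4282. Term for each stratum: Wₕ²sₕ²/nₕ·(1−nₕ/Nₕ).
Var(x̄_st) = 0.0001837277 + 0.0006000478 = 0.0007837755 → 0.0007838.

0.0007838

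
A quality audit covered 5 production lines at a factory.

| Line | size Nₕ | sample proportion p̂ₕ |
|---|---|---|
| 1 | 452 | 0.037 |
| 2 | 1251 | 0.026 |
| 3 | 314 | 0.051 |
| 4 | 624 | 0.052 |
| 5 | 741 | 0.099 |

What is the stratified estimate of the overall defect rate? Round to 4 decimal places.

Wₕ = Nₕ/N with N = 3382: 0.1336, 0.3699, 0.0928, 0.1845, 0.2191.
p̂_st = 0.1336·0.037 + 0.3699·0.026 + 0.0928·0.051 + 0.1845·0.052 + 0.2191·0.099 ≈ 0.050583... → 0.0506.

0.0506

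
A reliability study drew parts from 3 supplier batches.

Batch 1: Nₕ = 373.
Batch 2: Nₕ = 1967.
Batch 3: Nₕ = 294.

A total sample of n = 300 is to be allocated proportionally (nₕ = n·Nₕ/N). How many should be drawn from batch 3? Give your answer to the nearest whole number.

Share of batch 3 = 294/2634 = 0.11162.
Allocate 300 × 0.11162 = 33.485... → 33.

33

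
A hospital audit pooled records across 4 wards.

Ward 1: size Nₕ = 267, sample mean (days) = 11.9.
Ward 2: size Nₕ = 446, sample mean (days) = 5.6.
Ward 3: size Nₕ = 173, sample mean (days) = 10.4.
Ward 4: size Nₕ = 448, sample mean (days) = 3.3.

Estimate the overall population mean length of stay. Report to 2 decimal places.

N = 267 + 446 + 173 + 448 = 1334.
Overall mean = Σ (Nₕ/N)·x̄ₕ — weight by population share, not a simple average.
Σ Nₕx̄ₕ = 267·11.9 + 446·5.6 + 173·10.4 + 448·3.3 = 3177.3 + 2497.6 + 1799.2 + 1478.4 = 8952.5.
Divide by N: 8952.5 / 1334 = 6.7110... → 6.71.

6.71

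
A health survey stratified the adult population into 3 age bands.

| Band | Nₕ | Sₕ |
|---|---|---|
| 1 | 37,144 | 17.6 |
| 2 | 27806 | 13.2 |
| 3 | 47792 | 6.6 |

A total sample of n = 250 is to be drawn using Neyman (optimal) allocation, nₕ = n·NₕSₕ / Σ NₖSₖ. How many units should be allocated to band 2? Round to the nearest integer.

Σ NₕSₕ = 37144·17.6 + 27806·13.2 + 47792·6.6 = 1336200.8.
Share for 2: 367039.2/1336200.8 = 0.27469.
n_2 = 250 × 0.27469 = 68.672... → 69.

69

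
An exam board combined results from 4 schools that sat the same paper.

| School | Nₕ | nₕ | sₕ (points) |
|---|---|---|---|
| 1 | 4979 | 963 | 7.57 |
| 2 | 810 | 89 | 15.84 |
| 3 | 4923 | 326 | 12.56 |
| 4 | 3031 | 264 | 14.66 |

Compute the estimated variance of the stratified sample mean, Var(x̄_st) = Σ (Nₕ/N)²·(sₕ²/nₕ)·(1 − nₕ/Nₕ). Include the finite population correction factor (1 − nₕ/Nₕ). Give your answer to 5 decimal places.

N = 13743. Term for each stratum: Wₕ²sₕ²/nₕ·(1−nₕ/Nₕ).
Var(x̄_st) = 0.00629997 + 0.00871721 + 0.05798330 + 0.03614898 = 0.10914945 → 0.10915.

0.10915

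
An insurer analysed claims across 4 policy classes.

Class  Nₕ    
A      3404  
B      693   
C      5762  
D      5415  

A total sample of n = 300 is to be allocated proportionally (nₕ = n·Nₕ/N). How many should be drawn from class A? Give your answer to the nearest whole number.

67

Share of class A = 3404/15274 = 0.22286.
Allocate 300 × 0.22286 = 66.859... → 67.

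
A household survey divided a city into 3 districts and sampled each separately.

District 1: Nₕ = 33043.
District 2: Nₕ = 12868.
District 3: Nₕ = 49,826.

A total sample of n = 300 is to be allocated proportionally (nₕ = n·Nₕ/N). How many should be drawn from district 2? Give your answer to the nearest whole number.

40

N = 33043 + 12868 + 49826 = 95737.
n_2 = 300·12868/95737 = 40.323... → 40.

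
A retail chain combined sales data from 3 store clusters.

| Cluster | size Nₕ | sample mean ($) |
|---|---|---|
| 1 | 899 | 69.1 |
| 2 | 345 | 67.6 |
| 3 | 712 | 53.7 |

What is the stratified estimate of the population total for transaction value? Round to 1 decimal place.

Estimate total by summing Nₕ·x̄ₕ over strata.
899·69.1 + 345·67.6 + 712·53.7 = 62120.9 + 23322 + 38234.4 = 123677.3.

123677.3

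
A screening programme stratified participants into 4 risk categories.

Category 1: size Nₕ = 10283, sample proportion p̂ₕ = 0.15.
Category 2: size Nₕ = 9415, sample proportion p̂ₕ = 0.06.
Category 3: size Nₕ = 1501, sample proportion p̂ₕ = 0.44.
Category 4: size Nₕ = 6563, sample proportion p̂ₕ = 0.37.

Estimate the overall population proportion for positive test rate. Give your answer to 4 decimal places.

N = 10283 + 9415 + 1501 + 6563 = 27762.
Overall proportion = Σ (Nₕ/N)·p̂ₕ.
Σ Nₕp̂ₕ = 1542.45 + 564.9 + 660.44 + 2428.31 = 5196.1.
5196.1 / 27762 = 0.187166... → 0.1872.

0.1872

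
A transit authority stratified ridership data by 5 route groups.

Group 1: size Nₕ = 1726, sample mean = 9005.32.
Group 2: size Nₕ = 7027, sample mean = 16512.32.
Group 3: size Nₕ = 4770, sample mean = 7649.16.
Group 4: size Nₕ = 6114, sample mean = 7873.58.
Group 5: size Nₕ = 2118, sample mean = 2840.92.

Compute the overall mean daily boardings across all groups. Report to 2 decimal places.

10214.57

N = 21755; weights Wₕ = Nₕ/N = (0.0793, 0.3230, 0.2193, 0.2810, 0.0974).
x̄_st = Σ Wₕ·x̄ₕ = 0.0793·9005.32 + 0.3230·16512.32 + 0.2193·7649.16 + 0.2810·7873.58 + 0.0974·2840.92 ≈ 10214.5661...
→ 10214.57.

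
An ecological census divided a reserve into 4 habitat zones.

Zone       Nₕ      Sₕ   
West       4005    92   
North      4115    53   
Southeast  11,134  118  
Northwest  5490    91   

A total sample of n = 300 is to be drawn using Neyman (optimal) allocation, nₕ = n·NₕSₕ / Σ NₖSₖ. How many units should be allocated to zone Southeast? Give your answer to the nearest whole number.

164

West: NₕSₕ = 4005·92 = 368460
North: NₕSₕ = 4115·53 = 218095
Southeast: NₕSₕ = 11134·118 = 1313812
Northwest: NₕSₕ = 5490·91 = 499590
Σ NₕSₕ = 2399957.
n_Southeast = 300·1313812/2399957 = 164.229... → 164.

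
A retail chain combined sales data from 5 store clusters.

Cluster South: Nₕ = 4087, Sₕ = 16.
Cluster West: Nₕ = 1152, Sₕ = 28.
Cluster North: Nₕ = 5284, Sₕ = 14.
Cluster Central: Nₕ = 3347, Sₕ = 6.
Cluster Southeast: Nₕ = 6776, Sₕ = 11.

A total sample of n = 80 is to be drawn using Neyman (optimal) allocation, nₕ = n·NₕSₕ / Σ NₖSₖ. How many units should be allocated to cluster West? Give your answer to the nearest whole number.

10

South: NₕSₕ = 4087·16 = 65392
West: NₕSₕ = 1152·28 = 32256
North: NₕSₕ = 5284·14 = 73976
Central: NₕSₕ = 3347·6 = 20082
Southeast: NₕSₕ = 6776·11 = 74536
Σ NₕSₕ = 266242.
n_West = 80·32256/266242 = 9.692... → 10.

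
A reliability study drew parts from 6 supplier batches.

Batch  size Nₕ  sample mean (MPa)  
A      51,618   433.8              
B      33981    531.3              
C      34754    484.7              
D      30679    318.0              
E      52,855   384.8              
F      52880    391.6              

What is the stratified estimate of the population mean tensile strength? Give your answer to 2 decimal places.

N = 51618 + 33981 + 34754 + 30679 + 52855 + 52880 = 256767.
Overall mean = Σ (Nₕ/N)·x̄ₕ — weight by population share, not a simple average.
Σ Nₕx̄ₕ = 51618·433.8 + 33981·531.3 + 34754·484.7 + 30679·318.0 + 52855·384.8 + 52880·391.6 = 22391888.4 + 18054105.3 + 16845263.8 + 9755922 + 20338604 + 20707808 = 108093591.5.
Divide by N: 108093591.5 / 256767 = 420.9793... → 420.98.

420.98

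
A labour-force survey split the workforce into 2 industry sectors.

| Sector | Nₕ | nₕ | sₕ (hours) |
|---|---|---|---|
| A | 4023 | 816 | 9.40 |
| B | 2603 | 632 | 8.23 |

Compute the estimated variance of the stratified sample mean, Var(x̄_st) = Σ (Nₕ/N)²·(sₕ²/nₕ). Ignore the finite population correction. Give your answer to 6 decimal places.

N = 6626; Wₕ = Nₕ/N.
sector A: (4023/6626)²·9.40²/816 = 0.039917446
sector B: (2603/6626)²·8.23²/632 = 0.016539717
Sum = 0.056457163 → 0.056457.

0.056457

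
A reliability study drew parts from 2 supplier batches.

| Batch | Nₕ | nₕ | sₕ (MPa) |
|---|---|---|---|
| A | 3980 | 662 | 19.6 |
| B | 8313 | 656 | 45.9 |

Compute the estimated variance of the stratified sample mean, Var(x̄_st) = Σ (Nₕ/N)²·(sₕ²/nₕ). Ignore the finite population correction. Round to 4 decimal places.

1.5295

N = 12293. Term for each stratum: Wₕ²sₕ²/nₕ.
Var(x̄_st) = 0.0608281 + 1.4686602 = 1.5294884 → 1.5295.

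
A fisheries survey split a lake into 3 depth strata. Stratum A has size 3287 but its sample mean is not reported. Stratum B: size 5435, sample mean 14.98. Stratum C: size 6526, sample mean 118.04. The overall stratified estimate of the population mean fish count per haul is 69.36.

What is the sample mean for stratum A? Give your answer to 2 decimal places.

N = 3287 + 5435 + 6526 = 15248.
Overall total = μ·N = 69.36·15248 = 1057601.28.
Subtract the known strata: 5435·14.98 + 6526·118.04 = 851745.34.
Remaining total for stratum A: 1057601.28 − 851745.34 = 205855.94.
Divide by its size: 205855.94 / 3287 = 62.6273... → 62.63.

62.63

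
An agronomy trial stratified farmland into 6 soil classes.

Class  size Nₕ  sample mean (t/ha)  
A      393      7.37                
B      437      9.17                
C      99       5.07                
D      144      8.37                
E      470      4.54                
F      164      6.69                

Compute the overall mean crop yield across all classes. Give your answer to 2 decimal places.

6.94

N = 1707; weights Wₕ = Nₕ/N = (0.2302, 0.2560, 0.0580, 0.0844, 0.2753, 0.0961).
x̄_st = Σ Wₕ·x̄ₕ = 0.2302·7.37 + 0.2560·9.17 + 0.0580·5.07 + 0.0844·8.37 + 0.2753·4.54 + 0.0961·6.69 ≈ 6.9372...
→ 6.94.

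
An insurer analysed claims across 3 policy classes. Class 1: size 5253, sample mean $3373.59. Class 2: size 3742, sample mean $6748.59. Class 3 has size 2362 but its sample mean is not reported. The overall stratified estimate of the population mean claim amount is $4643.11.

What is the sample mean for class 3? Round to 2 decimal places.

4130.87

Σ Nₕx̄ₕ = N·μ, so 2362·x̄_3 = 11357·4643.11 − (5253·3373.59 + 3742·6748.59).
= 52731800.27 − 42974692.05 = 9757108.22.
x̄_3 = 9757108.22 / 2362 = 4130.8672... → 4130.87.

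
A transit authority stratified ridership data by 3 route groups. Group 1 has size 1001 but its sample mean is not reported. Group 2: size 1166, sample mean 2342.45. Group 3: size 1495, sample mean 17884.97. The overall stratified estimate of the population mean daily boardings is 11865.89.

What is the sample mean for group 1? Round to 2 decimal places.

13969.59

Σ Nₕx̄ₕ = N·μ, so 1001·x̄_1 = 3662·11865.89 − (1166·2342.45 + 1495·17884.97).
= 43452889.18 − 29469326.85 = 13983562.33.
x̄_1 = 13983562.33 / 1001 = 13969.5927... → 13969.59.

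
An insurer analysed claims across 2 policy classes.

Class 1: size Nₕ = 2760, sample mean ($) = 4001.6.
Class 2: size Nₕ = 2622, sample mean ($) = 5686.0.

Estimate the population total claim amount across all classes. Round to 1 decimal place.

1: 2760·4001.6 = 11044416
2: 2622·5686.0 = 14908692
τ̂ = Σ Nₕx̄ₕ = 25953108.0.

25953108.0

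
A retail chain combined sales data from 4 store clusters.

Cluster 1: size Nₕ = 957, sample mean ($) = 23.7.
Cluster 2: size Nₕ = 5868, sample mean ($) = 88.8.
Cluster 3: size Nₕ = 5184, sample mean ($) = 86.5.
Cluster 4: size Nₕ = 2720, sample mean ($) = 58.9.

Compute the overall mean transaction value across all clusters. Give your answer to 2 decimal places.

x̄_st = (Σ Nₕx̄ₕ) / (Σ Nₕ) = (957·23.7 + 5868·88.8 + 5184·86.5 + 2720·58.9) / 14729
= 1152383.3 / 14729 = 78.2391... → 78.24.

78.24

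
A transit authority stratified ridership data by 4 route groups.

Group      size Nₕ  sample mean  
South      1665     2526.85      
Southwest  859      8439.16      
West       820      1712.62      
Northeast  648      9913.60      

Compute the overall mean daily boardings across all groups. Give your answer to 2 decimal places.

N = 3992; weights Wₕ = Nₕ/N = (0.4171, 0.2152, 0.2054, 0.1623).
x̄_st = Σ Wₕ·x̄ₕ = 0.4171·2526.85 + 0.2152·8439.16 + 0.2054·1712.62 + 0.1623·9913.60 ≈ 4830.8629...
→ 4830.86.

4830.86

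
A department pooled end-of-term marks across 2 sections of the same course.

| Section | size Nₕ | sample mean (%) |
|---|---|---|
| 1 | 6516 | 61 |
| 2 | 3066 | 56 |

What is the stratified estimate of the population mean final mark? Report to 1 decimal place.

N = 6516 + 3066 = 9582.
Weight each subgroup mean by Nₕ/N and sum.
Σ Nₕx̄ₕ = 6516·61 + 3066·56 = 397476 + 171696 = 569172.
Divide by N: 569172 / 9582 = 59.400... → 59.4.

59.4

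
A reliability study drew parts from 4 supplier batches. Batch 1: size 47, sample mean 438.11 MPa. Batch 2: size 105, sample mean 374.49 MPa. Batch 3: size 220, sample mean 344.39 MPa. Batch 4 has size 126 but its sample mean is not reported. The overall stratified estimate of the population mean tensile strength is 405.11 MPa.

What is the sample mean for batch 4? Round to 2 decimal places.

N = 47 + 105 + 220 + 126 = 498.
Overall total = μ·N = 405.11·498 = 201744.78.
Subtract the known strata: 47·438.11 + 105·374.49 + 220·344.39 = 135678.42.
Remaining total for batch 4: 201744.78 − 135678.42 = 66066.36.
Divide by its size: 66066.36 / 126 = 524.3362... → 524.34.

524.34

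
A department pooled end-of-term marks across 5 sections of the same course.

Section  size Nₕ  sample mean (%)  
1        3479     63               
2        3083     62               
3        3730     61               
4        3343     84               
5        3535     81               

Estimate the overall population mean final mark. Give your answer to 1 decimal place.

x̄_st = (Σ Nₕx̄ₕ) / (Σ Nₕ) = (3479·63 + 3083·62 + 3730·61 + 3343·84 + 3535·81) / 17170
= 1205000 / 17170 = 70.181... → 70.2.

70.2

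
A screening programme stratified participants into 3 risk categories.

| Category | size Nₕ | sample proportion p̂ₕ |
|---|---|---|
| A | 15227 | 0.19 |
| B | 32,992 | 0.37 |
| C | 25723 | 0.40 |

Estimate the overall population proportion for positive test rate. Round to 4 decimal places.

0.3434

N = 15227 + 32992 + 25723 = 73942.
Overall proportion = Σ (Nₕ/N)·p̂ₕ.
Σ Nₕp̂ₕ = 2893.13 + 12207.04 + 10289.2 = 25389.37.
25389.37 / 73942 = 0.343369... → 0.3434.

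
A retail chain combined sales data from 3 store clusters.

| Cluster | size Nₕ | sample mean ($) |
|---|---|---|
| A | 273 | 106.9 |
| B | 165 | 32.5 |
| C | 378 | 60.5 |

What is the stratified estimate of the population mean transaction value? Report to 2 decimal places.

N = 273 + 165 + 378 = 816.
The stratified mean weights each stratum mean by its population share Nₕ/N.
Σ Nₕx̄ₕ = 273·106.9 + 165·32.5 + 378·60.5 = 29183.7 + 5362.5 + 22869 = 57415.2.
Divide by N: 57415.2 / 816 = 70.3618... → 70.36.

70.36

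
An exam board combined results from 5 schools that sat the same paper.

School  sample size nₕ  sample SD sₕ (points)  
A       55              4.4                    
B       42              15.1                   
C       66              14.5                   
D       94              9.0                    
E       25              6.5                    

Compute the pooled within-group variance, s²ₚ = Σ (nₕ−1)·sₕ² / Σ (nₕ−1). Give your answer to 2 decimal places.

A: (55−1)·4.4² = 54·19.36 = 1045.44
B: (42−1)·15.1² = 41·228.01 = 9348.41
C: (66−1)·14.5² = 65·210.25 = 13666.25
D: (94−1)·9.0² = 93·81 = 7533
E: (25−1)·6.5² = 24·42.25 = 1014
Numerator = 32607.1; denominator = Σ(nₕ−1) = 277.
s²ₚ = 32607.1/277 = 117.7152... → 117.72.

117.72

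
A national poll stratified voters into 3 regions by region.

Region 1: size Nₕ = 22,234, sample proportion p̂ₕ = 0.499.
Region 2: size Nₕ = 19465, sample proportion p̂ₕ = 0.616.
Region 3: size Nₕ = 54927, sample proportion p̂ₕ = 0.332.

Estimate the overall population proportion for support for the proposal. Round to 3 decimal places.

N = 22234 + 19465 + 54927 = 96626.
Overall proportion = Σ (Nₕ/N)·p̂ₕ.
Σ Nₕp̂ₕ = 11094.766 + 11990.44 + 18235.764 = 41320.97.
41320.97 / 96626 = 0.42764... → 0.428.

0.428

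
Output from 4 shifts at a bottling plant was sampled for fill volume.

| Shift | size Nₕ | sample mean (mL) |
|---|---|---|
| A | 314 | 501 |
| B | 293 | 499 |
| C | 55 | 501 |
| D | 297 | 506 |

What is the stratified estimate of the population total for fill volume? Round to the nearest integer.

481358

Population total = Σ Nₕ·x̄ₕ (each stratum's size times its mean).
314·501 + 293·499 + 55·501 + 297·506 = 157314 + 146207 + 27555 + 150282 = 481358.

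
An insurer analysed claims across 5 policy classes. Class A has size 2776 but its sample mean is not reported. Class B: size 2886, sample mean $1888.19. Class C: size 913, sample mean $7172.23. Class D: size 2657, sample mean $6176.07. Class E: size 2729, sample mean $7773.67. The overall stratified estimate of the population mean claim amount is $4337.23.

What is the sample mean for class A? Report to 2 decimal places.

812.64

N = 2776 + 2886 + 913 + 2657 + 2729 = 11961.
Overall total = μ·N = 4337.23·11961 = 51877608.03.
Subtract the known strata: 2886·1888.19 + 913·7172.23 + 2657·6176.07 + 2729·7773.67 = 49621725.75.
Remaining total for class A: 51877608.03 − 49621725.75 = 2255882.28.
Divide by its size: 2255882.28 / 2776 = 812.6377... → 812.64.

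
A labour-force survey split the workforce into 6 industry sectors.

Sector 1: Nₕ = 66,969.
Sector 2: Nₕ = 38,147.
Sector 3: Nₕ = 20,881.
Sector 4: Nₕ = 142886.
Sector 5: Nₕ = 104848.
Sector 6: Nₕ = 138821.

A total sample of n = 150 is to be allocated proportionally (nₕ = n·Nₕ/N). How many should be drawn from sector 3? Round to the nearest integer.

6

N = 66969 + 38147 + 20881 + 142886 + 104848 + 138821 = 512552.
n_3 = 150·20881/512552 = 6.111... → 6.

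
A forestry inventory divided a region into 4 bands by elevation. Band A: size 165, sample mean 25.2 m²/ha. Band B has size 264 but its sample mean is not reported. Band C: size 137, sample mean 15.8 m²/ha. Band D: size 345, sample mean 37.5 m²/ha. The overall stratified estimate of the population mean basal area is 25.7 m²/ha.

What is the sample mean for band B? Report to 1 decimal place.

Σ Nₕx̄ₕ = N·μ, so 264·x̄_B = 911·25.7 − (165·25.2 + 137·15.8 + 345·37.5).
= 23412.7 − 19260.1 = 4152.6.
x̄_B = 4152.6 / 264 = 15.730... → 15.7.

15.7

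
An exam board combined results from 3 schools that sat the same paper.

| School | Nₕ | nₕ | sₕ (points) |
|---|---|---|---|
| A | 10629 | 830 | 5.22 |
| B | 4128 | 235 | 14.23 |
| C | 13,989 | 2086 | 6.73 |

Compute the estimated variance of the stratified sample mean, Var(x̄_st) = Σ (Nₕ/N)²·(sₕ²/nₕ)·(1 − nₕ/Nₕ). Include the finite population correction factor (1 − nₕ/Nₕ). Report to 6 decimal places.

N = 28746; Wₕ = Nₕ/N.
school A: (10629/28746)²·5.22²/830·(1 − 830/10629) = 0.004137921
school B: (4128/28746)²·14.23²/235·(1 − 235/4128) = 0.016757576
school C: (13989/28746)²·6.73²/2086·(1 − 2086/13989) = 0.004375262
Sum = 0.025270759 → 0.025271.

0.025271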